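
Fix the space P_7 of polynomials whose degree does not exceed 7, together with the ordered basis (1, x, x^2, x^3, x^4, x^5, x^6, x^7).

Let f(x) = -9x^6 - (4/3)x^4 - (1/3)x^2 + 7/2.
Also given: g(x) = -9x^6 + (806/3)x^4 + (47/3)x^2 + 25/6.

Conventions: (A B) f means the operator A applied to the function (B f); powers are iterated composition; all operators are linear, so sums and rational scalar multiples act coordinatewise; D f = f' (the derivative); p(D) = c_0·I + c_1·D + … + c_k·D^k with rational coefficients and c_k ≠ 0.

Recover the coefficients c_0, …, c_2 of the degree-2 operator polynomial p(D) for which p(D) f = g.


D^0 f = -9x^6 - (4/3)x^4 - (1/3)x^2 + 7/2
D^1 f = -54x^5 - (16/3)x^3 - (2/3)x
D^2 f = -270x^4 - 16x^2 - 2/3
matching coefficients of g against c_0 f + c_1 Df + … from the top degree down determines the c_i
solution: c_0 = 1, c_1 = 0, c_2 = -1

c_0 = 1, c_1 = 0, c_2 = -1


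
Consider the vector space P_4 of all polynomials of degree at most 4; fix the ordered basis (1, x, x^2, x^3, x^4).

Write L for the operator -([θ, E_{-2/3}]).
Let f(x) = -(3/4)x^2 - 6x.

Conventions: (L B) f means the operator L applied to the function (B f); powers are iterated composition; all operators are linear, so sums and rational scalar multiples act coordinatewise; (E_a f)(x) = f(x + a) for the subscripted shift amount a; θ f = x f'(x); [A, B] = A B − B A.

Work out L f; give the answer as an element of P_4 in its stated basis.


the image equals g(x) = x + 10/3

E_{-2/3} f = -(3/4)x^2 - 5x + 11/3
θ E_{-2/3} f = -(3/2)x^2 - 5x
θ f = -(3/2)x^2 - 6x
E_{-2/3} θ f = -(3/2)x^2 - 4x + 10/3
[θ, E_{-2/3}] f = -x - 10/3
(-([θ, E_{-2/3}])) f = x + 10/3


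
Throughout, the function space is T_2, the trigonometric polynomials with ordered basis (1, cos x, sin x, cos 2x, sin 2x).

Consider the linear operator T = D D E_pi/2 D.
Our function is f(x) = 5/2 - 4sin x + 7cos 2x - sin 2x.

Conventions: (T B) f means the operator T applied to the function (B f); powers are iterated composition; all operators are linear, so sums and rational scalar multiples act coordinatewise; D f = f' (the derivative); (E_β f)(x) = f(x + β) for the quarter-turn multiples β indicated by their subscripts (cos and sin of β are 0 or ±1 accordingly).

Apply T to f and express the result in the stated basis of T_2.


D f = -4cos x - 2cos 2x - 14sin 2x
E_pi/2 D f = 4sin x + 2cos 2x + 14sin 2x
D (E_pi/2 D) f = 4cos x + 28cos 2x - 4sin 2x
D D (E_pi/2 D) f = -4sin x - 8cos 2x - 56sin 2x

g(x) = -4sin x - 8cos 2x - 56sin 2x


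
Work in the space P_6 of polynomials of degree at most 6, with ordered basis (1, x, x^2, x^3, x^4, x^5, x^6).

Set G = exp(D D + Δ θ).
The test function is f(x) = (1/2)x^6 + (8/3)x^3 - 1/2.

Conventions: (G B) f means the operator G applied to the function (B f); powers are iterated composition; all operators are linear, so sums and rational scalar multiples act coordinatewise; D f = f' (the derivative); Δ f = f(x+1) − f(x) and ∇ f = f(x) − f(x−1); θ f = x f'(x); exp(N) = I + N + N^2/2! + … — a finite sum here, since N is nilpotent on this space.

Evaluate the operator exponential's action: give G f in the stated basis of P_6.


order-1 term: 18x^5 + 60x^4 + 60x^3 + 69x^2 + 58x + 11
order-2 term: 225x^4 + 1110x^3 + 1800x^2 + 1293x + 422
order-3 term: 1200x^3 + 6030x^2 + 9150x + 4241
order-4 term: 2700x^2 + 10530x + 18435/2
order-5 term: 2160x + 4266
order-6 term: 360
the series for exp(D D + Δ θ) f terminates at order 6
exp(D D + Δ θ) f = (1/2)x^6 + 18x^5 + 285x^4 + (7118/3)x^3 + 10599x^2 + 23191x + 18517

the result is g(x) = (1/2)x^6 + 18x^5 + 285x^4 + (7118/3)x^3 + 10599x^2 + 23191x + 18517


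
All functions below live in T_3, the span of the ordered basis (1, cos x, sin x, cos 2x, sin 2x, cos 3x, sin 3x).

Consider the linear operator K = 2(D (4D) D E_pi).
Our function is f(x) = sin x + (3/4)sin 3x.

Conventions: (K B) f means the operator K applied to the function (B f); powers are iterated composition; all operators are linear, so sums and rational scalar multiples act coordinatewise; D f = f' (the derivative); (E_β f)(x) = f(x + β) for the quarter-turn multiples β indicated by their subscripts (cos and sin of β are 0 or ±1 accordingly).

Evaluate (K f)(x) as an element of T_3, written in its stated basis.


E_pi f = -sin x - (3/4)sin 3x
D E_pi f = -cos x - (9/4)cos 3x
D (D E_pi) f = sin x + (27/4)sin 3x
(4D) (D E_pi) f = 4sin x + 27sin 3x
D (4D) (D E_pi) f = 4cos x + 81cos 3x
(2(D (4D) D E_pi)) f = 8cos x + 162cos 3x

the result is g(x) = 8cos x + 162cos 3x


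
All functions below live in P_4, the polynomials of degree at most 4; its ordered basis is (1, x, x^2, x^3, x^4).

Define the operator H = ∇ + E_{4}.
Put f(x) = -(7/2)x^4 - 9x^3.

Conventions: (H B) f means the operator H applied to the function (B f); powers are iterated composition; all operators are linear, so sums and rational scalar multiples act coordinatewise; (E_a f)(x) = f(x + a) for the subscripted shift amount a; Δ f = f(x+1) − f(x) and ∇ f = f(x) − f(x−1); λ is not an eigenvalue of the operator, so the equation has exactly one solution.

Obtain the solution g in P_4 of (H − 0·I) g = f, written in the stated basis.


g(x) = -(7/2)x^4 + 61x^3 - 600x^2 + 4165x - 29795/2

write g with unknown coordinates in the stated basis and equate coefficients in (H − 0·I) g = f
solving from the highest basis element down gives g = -(7/2)x^4 + 61x^3 - 600x^2 + 4165x - 29795/2
check: H g = -(7/2)x^4 - 9x^3
so H g − 0·g = -(7/2)x^4 - 9x^3 = f ✓


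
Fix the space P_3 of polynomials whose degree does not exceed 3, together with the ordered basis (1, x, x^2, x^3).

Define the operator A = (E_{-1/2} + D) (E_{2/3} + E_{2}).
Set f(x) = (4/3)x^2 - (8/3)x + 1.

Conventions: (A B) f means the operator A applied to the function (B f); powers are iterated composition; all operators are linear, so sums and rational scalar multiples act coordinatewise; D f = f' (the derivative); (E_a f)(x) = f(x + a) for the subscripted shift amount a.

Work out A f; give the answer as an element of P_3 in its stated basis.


E_{2/3} f = (4/3)x^2 - (8/9)x - 5/27
E_{2} f = (4/3)x^2 + (8/3)x + 1
(E_{2/3} + E_{2}) f = (8/3)x^2 + (16/9)x + 22/27
E_{-1/2} (E_{2/3} + E_{2}) f = (8/3)x^2 - (8/9)x + 16/27
D (E_{2/3} + E_{2}) f = (16/3)x + 16/9
(E_{-1/2} + D) (E_{2/3} + E_{2}) f = (8/3)x^2 + (40/9)x + 64/27

the result is g(x) = (8/3)x^2 + (40/9)x + 64/27


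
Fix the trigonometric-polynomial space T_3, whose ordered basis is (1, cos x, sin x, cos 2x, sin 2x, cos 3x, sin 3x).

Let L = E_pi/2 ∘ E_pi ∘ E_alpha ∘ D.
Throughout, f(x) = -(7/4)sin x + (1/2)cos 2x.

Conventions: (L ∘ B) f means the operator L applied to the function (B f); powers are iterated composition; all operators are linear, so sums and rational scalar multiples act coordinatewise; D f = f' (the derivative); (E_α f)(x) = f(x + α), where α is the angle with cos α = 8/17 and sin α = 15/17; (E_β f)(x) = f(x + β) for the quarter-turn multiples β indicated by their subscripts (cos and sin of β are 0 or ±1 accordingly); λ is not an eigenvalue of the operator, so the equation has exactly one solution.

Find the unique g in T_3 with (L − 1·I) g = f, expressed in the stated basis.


the result is g(x) = (35/24)cos x + (7/8)sin x + (191/970)cos 2x + (161/485)sin 2x

write g with unknown coordinates in the stated basis and equate coefficients in (L − 1·I) g = f
solving from the highest basis element down gives g = (35/24)cos x + (7/8)sin x + (191/970)cos 2x + (161/485)sin 2x
check: L g = (35/24)cos x - (7/8)sin x + (338/485)cos 2x + (161/485)sin 2x
so L g − 1·g = -(7/4)sin x + (1/2)cos 2x = f ✓


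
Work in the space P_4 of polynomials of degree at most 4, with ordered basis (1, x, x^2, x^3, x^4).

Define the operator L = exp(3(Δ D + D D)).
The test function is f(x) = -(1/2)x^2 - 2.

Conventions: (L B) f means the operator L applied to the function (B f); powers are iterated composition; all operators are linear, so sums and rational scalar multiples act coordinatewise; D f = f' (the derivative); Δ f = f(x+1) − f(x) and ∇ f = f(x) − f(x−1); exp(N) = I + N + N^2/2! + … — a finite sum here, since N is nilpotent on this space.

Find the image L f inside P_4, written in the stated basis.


the image equals g(x) = -(1/2)x^2 - 8

order-1 term: -6
the series for exp(3(Δ D + D D)) f terminates at order 1
exp(3(Δ D + D D)) f = -(1/2)x^2 - 8


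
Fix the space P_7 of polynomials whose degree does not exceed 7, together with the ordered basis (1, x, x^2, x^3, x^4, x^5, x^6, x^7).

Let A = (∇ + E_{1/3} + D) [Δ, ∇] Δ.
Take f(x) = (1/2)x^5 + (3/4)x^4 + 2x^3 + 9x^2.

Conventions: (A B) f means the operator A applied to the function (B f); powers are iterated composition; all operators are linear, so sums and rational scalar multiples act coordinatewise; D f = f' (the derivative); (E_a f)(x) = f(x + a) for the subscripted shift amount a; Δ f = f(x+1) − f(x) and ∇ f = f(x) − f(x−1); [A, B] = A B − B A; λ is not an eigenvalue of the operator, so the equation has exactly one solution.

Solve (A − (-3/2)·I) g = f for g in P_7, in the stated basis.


g(x) = (1/3)x^5 + (1/2)x^4 + (4/3)x^3 + 6x^2

write g with unknown coordinates in the stated basis and equate coefficients in (A − (-3/2)·I) g = f
solving from the highest basis element down gives g = (1/3)x^5 + (1/2)x^4 + (4/3)x^3 + 6x^2
check: A g = 0
so A g − (-3/2)·g = (1/2)x^5 + (3/4)x^4 + 2x^3 + 9x^2 = f ✓


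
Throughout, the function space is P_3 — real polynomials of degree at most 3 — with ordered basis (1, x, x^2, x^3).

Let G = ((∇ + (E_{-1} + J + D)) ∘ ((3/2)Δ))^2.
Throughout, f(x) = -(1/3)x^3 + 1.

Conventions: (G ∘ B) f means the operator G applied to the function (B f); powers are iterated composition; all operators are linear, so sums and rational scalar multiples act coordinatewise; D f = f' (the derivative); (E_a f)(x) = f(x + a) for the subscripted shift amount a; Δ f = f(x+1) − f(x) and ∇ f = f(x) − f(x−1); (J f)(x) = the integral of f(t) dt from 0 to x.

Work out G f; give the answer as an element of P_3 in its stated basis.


the result is g(x) = -(3/4)x^3 - (27/4)x^2 - (201/8)x - 165/8

Δ f = -x^2 - x - 1/3
((3/2)Δ) f = -(3/2)x^2 - (3/2)x - 1/2
∇ ((3/2)Δ) f = -3x
E_{-1} ((3/2)Δ) f = -(3/2)x^2 + (3/2)x - 1/2
J ((3/2)Δ) f = -(1/2)x^3 - (3/4)x^2 - (1/2)x
D ((3/2)Δ) f = -3x - 3/2
(E_{-1} + J + D) ((3/2)Δ) f = -(1/2)x^3 - (9/4)x^2 - 2x - 2
(∇ + (E_{-1} + J + D)) ((3/2)Δ) f = -(1/2)x^3 - (9/4)x^2 - 5x - 2
Δ ((∇ + (E_{-1} + J + D)) ∘ ((3/2)Δ)) f = -(3/2)x^2 - 6x - 31/4
((3/2)Δ) ((∇ + (E_{-1} + J + D)) ∘ ((3/2)Δ)) f = -(9/4)x^2 - 9x - 93/8
∇ ((3/2)Δ) ((∇ + (E_{-1} + J + D)) ∘ ((3/2)Δ)) f = -(9/2)x - 27/4
E_{-1} ((3/2)Δ) ((∇ + (E_{-1} + J + D)) ∘ ((3/2)Δ)) f = -(9/4)x^2 - (9/2)x - 39/8
J ((3/2)Δ) ((∇ + (E_{-1} + J + D)) ∘ ((3/2)Δ)) f = -(3/4)x^3 - (9/2)x^2 - (93/8)x
D ((3/2)Δ) ((∇ + (E_{-1} + J + D)) ∘ ((3/2)Δ)) f = -(9/2)x - 9
(E_{-1} + J + D) ((3/2)Δ) ((∇ + (E_{-1} + J + D)) ∘ ((3/2)Δ)) f = -(3/4)x^3 - (27/4)x^2 - (165/8)x - 111/8
(∇ + (E_{-1} + J + D)) ((3/2)Δ) ((∇ + (E_{-1} + J + D)) ∘ ((3/2)Δ)) f = -(3/4)x^3 - (27/4)x^2 - (201/8)x - 165/8


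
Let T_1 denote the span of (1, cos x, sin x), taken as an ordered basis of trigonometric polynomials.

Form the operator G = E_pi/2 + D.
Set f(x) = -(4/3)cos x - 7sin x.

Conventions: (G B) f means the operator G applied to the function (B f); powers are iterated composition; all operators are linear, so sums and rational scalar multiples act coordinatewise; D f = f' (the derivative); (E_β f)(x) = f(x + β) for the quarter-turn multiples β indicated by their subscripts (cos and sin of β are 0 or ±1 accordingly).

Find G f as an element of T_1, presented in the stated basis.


E_pi/2 f = -7cos x + (4/3)sin x
D f = -7cos x + (4/3)sin x
(E_pi/2 + D) f = -14cos x + (8/3)sin x

the result is g(x) = -14cos x + (8/3)sin x


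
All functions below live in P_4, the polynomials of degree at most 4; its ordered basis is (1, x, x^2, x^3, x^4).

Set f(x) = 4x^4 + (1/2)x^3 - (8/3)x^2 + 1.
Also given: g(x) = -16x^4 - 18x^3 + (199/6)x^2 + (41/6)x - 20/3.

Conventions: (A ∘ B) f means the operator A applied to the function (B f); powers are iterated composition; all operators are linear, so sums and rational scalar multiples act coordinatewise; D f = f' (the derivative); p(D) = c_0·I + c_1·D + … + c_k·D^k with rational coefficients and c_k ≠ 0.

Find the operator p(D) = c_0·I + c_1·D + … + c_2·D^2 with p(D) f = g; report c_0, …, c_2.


c_0 = -4, c_1 = -1, c_2 = 1/2

D^0 f = 4x^4 + (1/2)x^3 - (8/3)x^2 + 1
D^1 f = 16x^3 + (3/2)x^2 - (16/3)x
D^2 f = 48x^2 + 3x - 16/3
matching coefficients of g against c_0 f + c_1 Df + … from the top degree down determines the c_i
solution: c_0 = -4, c_1 = -1, c_2 = 1/2


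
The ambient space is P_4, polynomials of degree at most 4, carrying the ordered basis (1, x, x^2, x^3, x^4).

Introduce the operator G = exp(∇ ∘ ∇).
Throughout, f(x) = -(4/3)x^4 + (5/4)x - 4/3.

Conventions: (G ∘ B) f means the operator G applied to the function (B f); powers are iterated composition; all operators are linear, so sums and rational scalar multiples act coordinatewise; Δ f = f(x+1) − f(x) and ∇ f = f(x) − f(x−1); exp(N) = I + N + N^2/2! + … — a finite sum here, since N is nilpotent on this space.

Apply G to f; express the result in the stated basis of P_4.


g(x) = -(4/3)x^4 - 16x^2 + (133/4)x - 36

order-1 term: -16x^2 + 32x - 56/3
order-2 term: -16
the series for exp(∇ ∘ ∇) f terminates at order 2
exp(∇ ∘ ∇) f = -(4/3)x^4 - 16x^2 + (133/4)x - 36


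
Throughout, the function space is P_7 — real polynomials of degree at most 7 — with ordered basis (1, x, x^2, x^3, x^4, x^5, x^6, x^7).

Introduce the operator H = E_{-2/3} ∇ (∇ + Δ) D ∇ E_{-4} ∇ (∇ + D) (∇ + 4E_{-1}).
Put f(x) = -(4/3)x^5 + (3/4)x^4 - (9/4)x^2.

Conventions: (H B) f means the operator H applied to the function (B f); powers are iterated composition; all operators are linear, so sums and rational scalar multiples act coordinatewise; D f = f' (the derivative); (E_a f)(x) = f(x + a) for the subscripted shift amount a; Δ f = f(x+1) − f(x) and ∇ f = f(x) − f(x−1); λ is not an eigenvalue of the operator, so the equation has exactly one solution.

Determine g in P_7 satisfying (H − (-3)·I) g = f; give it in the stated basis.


write g with unknown coordinates in the stated basis and equate coefficients in (H − (-3)·I) g = f
solving from the highest basis element down gives g = -(4/9)x^5 + (1/4)x^4 - (3/4)x^2
check: H g = 0
so H g − (-3)·g = -(4/3)x^5 + (3/4)x^4 - (9/4)x^2 = f ✓

the result is g(x) = -(4/9)x^5 + (1/4)x^4 - (3/4)x^2


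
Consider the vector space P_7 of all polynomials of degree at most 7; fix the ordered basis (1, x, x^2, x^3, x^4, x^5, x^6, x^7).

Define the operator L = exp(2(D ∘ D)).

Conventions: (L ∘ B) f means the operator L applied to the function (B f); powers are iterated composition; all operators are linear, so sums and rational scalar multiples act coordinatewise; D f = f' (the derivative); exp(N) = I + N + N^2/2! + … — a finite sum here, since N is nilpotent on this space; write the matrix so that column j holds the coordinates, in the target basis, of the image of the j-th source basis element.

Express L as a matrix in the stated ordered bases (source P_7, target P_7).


image of 1: 1
image of x: x
image of x^2: x^2 + 4
image of x^3: x^3 + 12x
image of x^4: x^4 + 24x^2 + 48
image of x^5: x^5 + 40x^3 + 240x
image of x^6: x^6 + 60x^4 + 720x^2 + 960
image of x^7: x^7 + 84x^5 + 1680x^3 + 6720x
each image's coordinates form column j of the matrix

the matrix is [[1, 0, 4, 0, 48, 0, 960, 0]; [0, 1, 0, 12, 0, 240, 0, 6720]; [0, 0, 1, 0, 24, 0, 720, 0]; [0, 0, 0, 1, 0, 40, 0, 1680]; [0, 0, 0, 0, 1, 0, 60, 0]; [0, 0, 0, 0, 0, 1, 0, 84]; [0, 0, 0, 0, 0, 0, 1, 0]; [0, 0, 0, 0, 0, 0, 0, 1]] (rows listed top to bottom)


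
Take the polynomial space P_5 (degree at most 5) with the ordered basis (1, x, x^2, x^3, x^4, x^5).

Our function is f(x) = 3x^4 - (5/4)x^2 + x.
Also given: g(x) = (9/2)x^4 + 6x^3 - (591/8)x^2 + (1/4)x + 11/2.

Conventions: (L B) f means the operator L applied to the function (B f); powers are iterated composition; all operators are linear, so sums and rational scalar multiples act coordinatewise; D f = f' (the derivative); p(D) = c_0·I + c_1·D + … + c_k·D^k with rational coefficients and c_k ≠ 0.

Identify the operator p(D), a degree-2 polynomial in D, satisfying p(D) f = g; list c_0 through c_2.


p(D) = (3/2)·I + (1/2)·D − 2·D^2, i.e. c_0 = 3/2, c_1 = 1/2, c_2 = -2

D^0 f = 3x^4 - (5/4)x^2 + x
D^1 f = 12x^3 - (5/2)x + 1
D^2 f = 36x^2 - 5/2
matching coefficients of g against c_0 f + c_1 Df + … from the top degree down determines the c_i
solution: c_0 = 3/2, c_1 = 1/2, c_2 = -2


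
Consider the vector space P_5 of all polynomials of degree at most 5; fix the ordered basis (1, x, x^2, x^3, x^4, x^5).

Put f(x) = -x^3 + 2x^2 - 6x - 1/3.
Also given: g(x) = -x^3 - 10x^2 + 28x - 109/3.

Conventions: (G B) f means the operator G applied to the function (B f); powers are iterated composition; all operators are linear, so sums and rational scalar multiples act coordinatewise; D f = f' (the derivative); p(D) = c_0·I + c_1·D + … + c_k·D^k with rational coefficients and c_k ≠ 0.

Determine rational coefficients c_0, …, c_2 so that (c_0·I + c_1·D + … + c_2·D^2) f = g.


p(D) = I + 4·D − 3·D^2, i.e. c_0 = 1, c_1 = 4, c_2 = -3

D^0 f = -x^3 + 2x^2 - 6x - 1/3
D^1 f = -3x^2 + 4x - 6
D^2 f = -6x + 4
matching coefficients of g against c_0 f + c_1 Df + … from the top degree down determines the c_i
solution: c_0 = 1, c_1 = 4, c_2 = -3


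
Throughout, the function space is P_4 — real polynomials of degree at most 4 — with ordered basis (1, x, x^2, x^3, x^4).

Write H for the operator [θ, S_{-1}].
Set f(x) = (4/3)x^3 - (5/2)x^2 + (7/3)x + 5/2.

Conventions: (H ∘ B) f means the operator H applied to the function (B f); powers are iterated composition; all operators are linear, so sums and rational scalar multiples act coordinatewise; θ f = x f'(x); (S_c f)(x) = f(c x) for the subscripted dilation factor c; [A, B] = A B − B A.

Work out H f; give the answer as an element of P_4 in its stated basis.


S_{-1} f = -(4/3)x^3 - (5/2)x^2 - (7/3)x + 5/2
θ S_{-1} f = -4x^3 - 5x^2 - (7/3)x
θ f = 4x^3 - 5x^2 + (7/3)x
S_{-1} θ f = -4x^3 - 5x^2 - (7/3)x
[θ, S_{-1}] f = 0

the image equals g(x) = 0


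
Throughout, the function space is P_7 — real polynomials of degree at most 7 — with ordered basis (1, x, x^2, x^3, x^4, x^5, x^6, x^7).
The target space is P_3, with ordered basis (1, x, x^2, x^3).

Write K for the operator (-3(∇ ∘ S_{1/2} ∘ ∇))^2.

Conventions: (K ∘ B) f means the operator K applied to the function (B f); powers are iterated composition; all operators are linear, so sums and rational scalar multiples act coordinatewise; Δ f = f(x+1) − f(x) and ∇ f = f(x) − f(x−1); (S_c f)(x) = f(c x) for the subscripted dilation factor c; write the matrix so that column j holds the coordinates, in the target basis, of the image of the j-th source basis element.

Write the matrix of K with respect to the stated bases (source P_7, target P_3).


image of 1: 0
image of x: 0
image of x^2: 0
image of x^3: 0
image of x^4: 27/2
image of x^5: (135/8)x - 1215/16
image of x^6: (405/32)x^2 - (3645/32)x + 9045/32
image of x^7: (945/128)x^3 - (25515/256)x^2 + (63315/128)x - 450765/512
each image's coordinates form column j of the matrix

the matrix is [[0, 0, 0, 0, 27/2, -1215/16, 9045/32, -450765/512]; [0, 0, 0, 0, 0, 135/8, -3645/32, 63315/128]; [0, 0, 0, 0, 0, 0, 405/32, -25515/256]; [0, 0, 0, 0, 0, 0, 0, 945/128]] (rows listed top to bottom)


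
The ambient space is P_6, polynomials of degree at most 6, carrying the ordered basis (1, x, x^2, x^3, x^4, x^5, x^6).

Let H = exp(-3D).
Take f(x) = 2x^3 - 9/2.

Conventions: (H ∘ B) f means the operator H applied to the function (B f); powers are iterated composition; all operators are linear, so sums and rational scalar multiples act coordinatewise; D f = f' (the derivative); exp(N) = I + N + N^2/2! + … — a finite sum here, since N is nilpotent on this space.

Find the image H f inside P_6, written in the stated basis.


the image equals g(x) = 2x^3 - 18x^2 + 54x - 117/2

order-1 term: -18x^2
order-2 term: 54x
order-3 term: -54
the series for exp(-3D) f terminates at order 3
exp(-3D) f = 2x^3 - 18x^2 + 54x - 117/2


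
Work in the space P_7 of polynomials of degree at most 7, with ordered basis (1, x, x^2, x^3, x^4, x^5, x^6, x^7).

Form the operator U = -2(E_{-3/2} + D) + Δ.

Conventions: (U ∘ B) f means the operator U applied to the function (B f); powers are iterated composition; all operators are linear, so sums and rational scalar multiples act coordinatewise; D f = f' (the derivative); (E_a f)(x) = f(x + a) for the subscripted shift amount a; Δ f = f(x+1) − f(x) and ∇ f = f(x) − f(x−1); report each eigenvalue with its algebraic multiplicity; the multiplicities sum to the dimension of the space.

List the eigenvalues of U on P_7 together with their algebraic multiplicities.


λ = -2 (multiplicity 8)

image of 1: -2
image of x: -2x + 2
image of x^2: -2x^2 + 4x - 7/2
image of x^3: -2x^3 + 6x^2 - (21/2)x + 31/4
image of x^4: -2x^4 + 8x^3 - 21x^2 + 31x - 73/8
image of x^5: -2x^5 + 10x^4 - 35x^3 + (155/2)x^2 - (365/8)x + 259/16
image of x^6: -2x^6 + 12x^5 - (105/2)x^4 + 155x^3 - (1095/8)x^2 + (777/8)x - 697/32
image of x^7: -2x^7 + 14x^6 - (147/2)x^5 + (1085/4)x^4 - (2555/8)x^3 + (5439/16)x^2 - (4879/32)x + 2251/64
the matrix is upper triangular; its diagonal is (-2, -2, -2, -2, -2, -2, -2, -2)
for a triangular matrix the eigenvalues are the diagonal entries, with algebraic multiplicity their repetition count


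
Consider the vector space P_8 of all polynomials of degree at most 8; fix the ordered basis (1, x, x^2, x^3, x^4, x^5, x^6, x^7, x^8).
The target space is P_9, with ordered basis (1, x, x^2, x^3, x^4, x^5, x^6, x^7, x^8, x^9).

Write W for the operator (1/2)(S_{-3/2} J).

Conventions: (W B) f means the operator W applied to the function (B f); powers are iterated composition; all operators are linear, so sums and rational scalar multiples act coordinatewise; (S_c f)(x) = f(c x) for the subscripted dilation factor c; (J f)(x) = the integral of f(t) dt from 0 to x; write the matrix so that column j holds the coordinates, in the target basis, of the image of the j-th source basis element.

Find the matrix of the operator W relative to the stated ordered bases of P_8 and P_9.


the matrix is [[0, 0, 0, 0, 0, 0, 0, 0, 0]; [-3/4, 0, 0, 0, 0, 0, 0, 0, 0]; [0, 9/16, 0, 0, 0, 0, 0, 0, 0]; [0, 0, -9/16, 0, 0, 0, 0, 0, 0]; [0, 0, 0, 81/128, 0, 0, 0, 0, 0]; [0, 0, 0, 0, -243/320, 0, 0, 0, 0]; [0, 0, 0, 0, 0, 243/256, 0, 0, 0]; [0, 0, 0, 0, 0, 0, -2187/1792, 0, 0]; [0, 0, 0, 0, 0, 0, 0, 6561/4096, 0]; [0, 0, 0, 0, 0, 0, 0, 0, -2187/1024]] (rows listed top to bottom)

image of 1: -(3/4)x
image of x: (9/16)x^2
image of x^2: -(9/16)x^3
image of x^3: (81/128)x^4
image of x^4: -(243/320)x^5
image of x^5: (243/256)x^6
image of x^6: -(2187/1792)x^7
image of x^7: (6561/4096)x^8
image of x^8: -(2187/1024)x^9
each image's coordinates form column j of the matrix


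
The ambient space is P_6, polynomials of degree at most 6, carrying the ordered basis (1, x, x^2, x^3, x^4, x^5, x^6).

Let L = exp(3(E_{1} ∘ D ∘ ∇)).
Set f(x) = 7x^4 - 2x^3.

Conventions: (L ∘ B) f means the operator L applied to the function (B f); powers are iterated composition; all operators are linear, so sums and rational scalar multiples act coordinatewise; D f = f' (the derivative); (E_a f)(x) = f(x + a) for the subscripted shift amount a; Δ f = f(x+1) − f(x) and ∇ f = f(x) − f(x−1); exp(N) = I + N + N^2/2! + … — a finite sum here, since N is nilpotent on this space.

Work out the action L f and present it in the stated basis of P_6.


the result is g(x) = 7x^4 - 2x^3 + 252x^2 + 216x + 822

order-1 term: 252x^2 + 216x + 66
order-2 term: 756
the series for exp(3(E_{1} ∘ D ∘ ∇)) f terminates at order 2
exp(3(E_{1} ∘ D ∘ ∇)) f = 7x^4 - 2x^3 + 252x^2 + 216x + 822


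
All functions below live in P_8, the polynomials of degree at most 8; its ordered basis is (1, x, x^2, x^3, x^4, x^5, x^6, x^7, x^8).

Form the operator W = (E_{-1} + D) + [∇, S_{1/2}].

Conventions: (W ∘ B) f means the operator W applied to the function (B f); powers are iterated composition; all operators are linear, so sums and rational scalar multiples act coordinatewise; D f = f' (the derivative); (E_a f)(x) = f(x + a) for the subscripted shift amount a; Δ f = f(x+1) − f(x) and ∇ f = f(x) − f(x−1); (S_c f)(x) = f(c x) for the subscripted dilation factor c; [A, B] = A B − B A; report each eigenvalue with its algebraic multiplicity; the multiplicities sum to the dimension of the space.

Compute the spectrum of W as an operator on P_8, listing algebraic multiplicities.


λ = 1 (multiplicity 9)

image of 1: 1
image of x: x - 1/2
image of x^2: x^2 - (1/2)x + 7/4
image of x^3: x^3 - (3/8)x^2 + (33/8)x - 15/8
image of x^4: x^4 - (1/4)x^3 + (57/8)x^2 - (23/4)x + 31/16
image of x^5: x^5 - (5/32)x^4 + (175/16)x^3 - (195/16)x^2 + (235/32)x - 63/32
image of x^6: x^6 - (3/32)x^5 + (1005/64)x^4 - (355/16)x^3 + (1185/64)x^2 - (285/32)x + 127/64
image of x^7: x^7 - (7/128)x^6 + (2751/128)x^5 - (4725/128)x^4 + (5005/128)x^3 - (3339/128)x^2 + (1337/128)x - 255/128
image of x^8: x^8 - (1/32)x^7 + (1813/64)x^6 - (1841/32)x^5 + (9485/128)x^4 - (2009/32)x^3 + (2233/64)x^2 - (383/32)x + 511/256
the matrix is upper triangular; its diagonal is (1, 1, 1, 1, 1, 1, 1, 1, 1)
for a triangular matrix the eigenvalues are the diagonal entries, with algebraic multiplicity their repetition count


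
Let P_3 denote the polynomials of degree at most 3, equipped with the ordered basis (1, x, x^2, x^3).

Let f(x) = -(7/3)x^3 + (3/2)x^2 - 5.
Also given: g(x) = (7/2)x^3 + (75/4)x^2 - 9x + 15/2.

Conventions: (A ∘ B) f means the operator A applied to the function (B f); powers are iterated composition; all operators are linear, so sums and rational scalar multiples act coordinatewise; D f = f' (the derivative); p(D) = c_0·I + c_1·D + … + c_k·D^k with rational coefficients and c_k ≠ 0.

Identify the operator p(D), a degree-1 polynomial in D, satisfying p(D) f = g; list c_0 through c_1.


c_0 = -3/2, c_1 = -3

D^0 f = -(7/3)x^3 + (3/2)x^2 - 5
D^1 f = -7x^2 + 3x
matching coefficients of g against c_0 f + c_1 Df + … from the top degree down determines the c_i
solution: c_0 = -3/2, c_1 = -3


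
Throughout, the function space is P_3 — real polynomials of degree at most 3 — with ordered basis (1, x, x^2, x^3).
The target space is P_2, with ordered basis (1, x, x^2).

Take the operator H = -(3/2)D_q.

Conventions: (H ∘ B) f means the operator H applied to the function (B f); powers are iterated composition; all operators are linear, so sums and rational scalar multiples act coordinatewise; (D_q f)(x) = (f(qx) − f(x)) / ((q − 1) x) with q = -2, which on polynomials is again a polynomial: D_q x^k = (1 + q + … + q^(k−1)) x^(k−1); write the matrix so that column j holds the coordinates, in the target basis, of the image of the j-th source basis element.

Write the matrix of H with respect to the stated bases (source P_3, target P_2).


image of 1: 0
image of x: -3/2
image of x^2: (3/2)x
image of x^3: -(9/2)x^2
each image's coordinates form column j of the matrix

the matrix is [[0, -3/2, 0, 0]; [0, 0, 3/2, 0]; [0, 0, 0, -9/2]] (rows listed top to bottom)


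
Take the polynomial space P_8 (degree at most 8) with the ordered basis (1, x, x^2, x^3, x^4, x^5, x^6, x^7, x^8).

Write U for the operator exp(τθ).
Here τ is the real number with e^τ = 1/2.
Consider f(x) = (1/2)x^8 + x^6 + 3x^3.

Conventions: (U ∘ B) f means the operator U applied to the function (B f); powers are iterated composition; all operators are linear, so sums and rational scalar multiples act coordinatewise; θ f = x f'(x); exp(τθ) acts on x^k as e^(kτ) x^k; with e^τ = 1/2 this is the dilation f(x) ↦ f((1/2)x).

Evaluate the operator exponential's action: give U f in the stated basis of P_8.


exp(τθ) x^k = e^(kτ) x^k; with e^τ = 1/2 this sends x^k to (1/2)^k x^k
x^3 ↦ 1/8 x^3
x^6 ↦ 1/64 x^6
x^8 ↦ 1/256 x^8
applying this coordinatewise to f: exp(τθ) f = (1/512)x^8 + (1/64)x^6 + (3/8)x^3

g(x) = (1/512)x^8 + (1/64)x^6 + (3/8)x^3


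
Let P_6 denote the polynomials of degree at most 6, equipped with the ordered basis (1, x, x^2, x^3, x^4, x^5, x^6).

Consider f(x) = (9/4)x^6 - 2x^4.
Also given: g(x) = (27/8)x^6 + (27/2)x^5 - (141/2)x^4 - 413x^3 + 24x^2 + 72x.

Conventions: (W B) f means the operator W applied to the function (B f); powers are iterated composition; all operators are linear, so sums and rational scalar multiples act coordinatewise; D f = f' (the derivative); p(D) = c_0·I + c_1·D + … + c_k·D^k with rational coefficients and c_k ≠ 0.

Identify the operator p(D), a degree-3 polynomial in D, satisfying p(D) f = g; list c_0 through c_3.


D^0 f = (9/4)x^6 - 2x^4
D^1 f = (27/2)x^5 - 8x^3
D^2 f = (135/2)x^4 - 24x^2
D^3 f = 270x^3 - 48x
matching coefficients of g against c_0 f + c_1 Df + … from the top degree down determines the c_i
solution: c_0 = 3/2, c_1 = 1, c_2 = -1, c_3 = -3/2

c_0 = 3/2, c_1 = 1, c_2 = -1, c_3 = -3/2


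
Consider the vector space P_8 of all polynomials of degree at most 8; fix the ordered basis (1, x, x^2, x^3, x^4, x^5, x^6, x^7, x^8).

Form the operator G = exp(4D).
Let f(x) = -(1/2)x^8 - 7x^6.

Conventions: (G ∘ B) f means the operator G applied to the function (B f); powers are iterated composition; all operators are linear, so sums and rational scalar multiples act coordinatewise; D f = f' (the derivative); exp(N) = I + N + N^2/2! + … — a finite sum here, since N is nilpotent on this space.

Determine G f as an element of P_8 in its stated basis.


order-1 term: -16x^7 - 168x^5
order-2 term: -224x^6 - 1680x^4
order-3 term: -1792x^5 - 8960x^3
order-4 term: -8960x^4 - 26880x^2
order-5 term: -28672x^3 - 43008x
order-6 term: -57344x^2 - 28672
order-7 term: -65536x
order-8 term: -32768
the series for exp(4D) f terminates at order 8
exp(4D) f = -(1/2)x^8 - 16x^7 - 231x^6 - 1960x^5 - 10640x^4 - 37632x^3 - 84224x^2 - 108544x - 61440

g(x) = -(1/2)x^8 - 16x^7 - 231x^6 - 1960x^5 - 10640x^4 - 37632x^3 - 84224x^2 - 108544x - 61440


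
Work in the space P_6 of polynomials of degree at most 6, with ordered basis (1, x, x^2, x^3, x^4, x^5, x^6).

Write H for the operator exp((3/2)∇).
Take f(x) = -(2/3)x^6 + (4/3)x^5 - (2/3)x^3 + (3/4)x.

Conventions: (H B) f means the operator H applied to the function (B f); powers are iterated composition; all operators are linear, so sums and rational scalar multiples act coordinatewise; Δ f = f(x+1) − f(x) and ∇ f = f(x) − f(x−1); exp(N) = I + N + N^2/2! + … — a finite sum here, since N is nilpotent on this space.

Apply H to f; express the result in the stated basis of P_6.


the image equals g(x) = -(2/3)x^6 - (14/3)x^5 + (5/2)x^4 + (103/3)x^3 - (149/8)x^2 - (347/8)x + 655/32

order-1 term: -6x^5 + 25x^4 - 40x^3 + 32x^2 - 13x + 25/8
order-2 term: -(45/2)x^4 + 120x^3 - (495/2)x^2 + (471/2)x - 87
order-3 term: -45x^3 + (495/2)x^2 - (945/2)x + 1251/4
order-4 term: -(405/8)x^2 + (945/4)x - 2295/8
order-5 term: -(243/8)x + 1377/16
order-6 term: -243/32
the series for exp((3/2)∇) f terminates at order 6
exp((3/2)∇) f = -(2/3)x^6 - (14/3)x^5 + (5/2)x^4 + (103/3)x^3 - (149/8)x^2 - (347/8)x + 655/32


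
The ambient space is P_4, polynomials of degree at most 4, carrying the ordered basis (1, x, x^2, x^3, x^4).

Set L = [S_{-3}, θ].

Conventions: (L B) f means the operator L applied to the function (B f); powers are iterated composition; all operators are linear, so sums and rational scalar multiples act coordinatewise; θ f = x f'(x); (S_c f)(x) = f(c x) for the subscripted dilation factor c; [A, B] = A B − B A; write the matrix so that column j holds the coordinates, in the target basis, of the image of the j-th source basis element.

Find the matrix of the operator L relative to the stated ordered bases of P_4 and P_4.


the matrix is [[0, 0, 0, 0, 0]; [0, 0, 0, 0, 0]; [0, 0, 0, 0, 0]; [0, 0, 0, 0, 0]; [0, 0, 0, 0, 0]] (rows listed top to bottom)

image of 1: 0
image of x: 0
image of x^2: 0
image of x^3: 0
image of x^4: 0
each image's coordinates form column j of the matrix


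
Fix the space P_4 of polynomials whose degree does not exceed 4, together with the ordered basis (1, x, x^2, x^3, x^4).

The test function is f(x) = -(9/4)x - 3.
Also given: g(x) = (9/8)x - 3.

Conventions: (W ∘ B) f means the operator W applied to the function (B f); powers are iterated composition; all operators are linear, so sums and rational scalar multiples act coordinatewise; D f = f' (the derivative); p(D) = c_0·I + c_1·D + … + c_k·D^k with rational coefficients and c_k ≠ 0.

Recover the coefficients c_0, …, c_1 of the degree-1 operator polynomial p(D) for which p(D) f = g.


c_0 = -1/2, c_1 = 2

D^0 f = -(9/4)x - 3
D^1 f = -9/4
matching coefficients of g against c_0 f + c_1 Df + … from the top degree down determines the c_i
solution: c_0 = -1/2, c_1 = 2


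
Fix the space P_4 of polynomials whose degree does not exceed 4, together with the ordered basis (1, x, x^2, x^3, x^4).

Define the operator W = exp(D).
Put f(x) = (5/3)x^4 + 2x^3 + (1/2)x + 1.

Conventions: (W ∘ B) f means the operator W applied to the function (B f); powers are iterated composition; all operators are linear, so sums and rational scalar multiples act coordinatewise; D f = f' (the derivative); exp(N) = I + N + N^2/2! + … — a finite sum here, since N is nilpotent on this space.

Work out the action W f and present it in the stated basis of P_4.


the image equals g(x) = (5/3)x^4 + (26/3)x^3 + 16x^2 + (79/6)x + 31/6

order-1 term: (20/3)x^3 + 6x^2 + 1/2
order-2 term: 10x^2 + 6x
order-3 term: (20/3)x + 2
order-4 term: 5/3
the series for exp(D) f terminates at order 4
exp(D) f = (5/3)x^4 + (26/3)x^3 + 16x^2 + (79/6)x + 31/6


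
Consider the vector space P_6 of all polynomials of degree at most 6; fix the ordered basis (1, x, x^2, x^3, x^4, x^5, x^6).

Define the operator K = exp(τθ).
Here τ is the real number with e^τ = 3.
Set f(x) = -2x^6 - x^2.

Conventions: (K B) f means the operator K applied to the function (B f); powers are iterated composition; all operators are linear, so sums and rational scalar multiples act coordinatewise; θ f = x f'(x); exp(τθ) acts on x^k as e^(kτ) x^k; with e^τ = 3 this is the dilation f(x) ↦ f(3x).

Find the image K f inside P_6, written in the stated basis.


the image equals g(x) = -1458x^6 - 9x^2

exp(τθ) x^k = e^(kτ) x^k; with e^τ = 3 this sends x^k to 3^k x^k
x^2 ↦ 9 x^2
x^6 ↦ 729 x^6
applying this coordinatewise to f: exp(τθ) f = -1458x^6 - 9x^2


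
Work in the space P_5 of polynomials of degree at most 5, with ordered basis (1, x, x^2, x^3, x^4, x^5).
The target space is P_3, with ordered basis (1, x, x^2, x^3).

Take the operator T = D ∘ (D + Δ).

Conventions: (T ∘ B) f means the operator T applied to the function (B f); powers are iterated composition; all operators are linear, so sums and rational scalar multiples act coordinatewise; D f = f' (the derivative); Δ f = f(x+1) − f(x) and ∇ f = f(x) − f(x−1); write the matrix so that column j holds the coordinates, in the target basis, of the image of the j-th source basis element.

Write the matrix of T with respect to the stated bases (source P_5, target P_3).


the matrix is [[0, 0, 4, 3, 4, 5]; [0, 0, 0, 12, 12, 20]; [0, 0, 0, 0, 24, 30]; [0, 0, 0, 0, 0, 40]] (rows listed top to bottom)

image of 1: 0
image of x: 0
image of x^2: 4
image of x^3: 12x + 3
image of x^4: 24x^2 + 12x + 4
image of x^5: 40x^3 + 30x^2 + 20x + 5
each image's coordinates form column j of the matrix


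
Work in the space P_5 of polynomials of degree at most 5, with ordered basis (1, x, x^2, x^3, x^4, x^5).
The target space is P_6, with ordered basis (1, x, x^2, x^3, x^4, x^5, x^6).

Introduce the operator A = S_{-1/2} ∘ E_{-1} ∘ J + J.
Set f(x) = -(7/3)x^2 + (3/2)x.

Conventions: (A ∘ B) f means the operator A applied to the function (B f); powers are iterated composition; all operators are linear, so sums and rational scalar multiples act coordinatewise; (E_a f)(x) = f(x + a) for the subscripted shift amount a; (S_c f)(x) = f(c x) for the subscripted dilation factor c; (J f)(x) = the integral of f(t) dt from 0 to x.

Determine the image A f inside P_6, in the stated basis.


the result is g(x) = -(49/72)x^3 + (73/48)x^2 + (23/12)x + 55/36

J f = -(7/9)x^3 + (3/4)x^2
E_{-1} J f = -(7/9)x^3 + (37/12)x^2 - (23/6)x + 55/36
S_{-1/2} E_{-1} J f = (7/72)x^3 + (37/48)x^2 + (23/12)x + 55/36
J f = -(7/9)x^3 + (3/4)x^2
(S_{-1/2} ∘ E_{-1} ∘ J + J) f = -(49/72)x^3 + (73/48)x^2 + (23/12)x + 55/36


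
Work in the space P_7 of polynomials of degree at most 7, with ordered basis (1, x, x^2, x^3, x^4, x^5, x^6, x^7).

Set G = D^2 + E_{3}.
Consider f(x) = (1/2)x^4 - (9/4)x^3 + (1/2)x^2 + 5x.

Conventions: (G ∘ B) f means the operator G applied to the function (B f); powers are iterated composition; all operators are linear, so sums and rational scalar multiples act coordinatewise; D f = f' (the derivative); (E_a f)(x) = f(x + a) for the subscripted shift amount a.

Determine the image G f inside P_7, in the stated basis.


D f = 2x^3 - (27/4)x^2 + x + 5
D D f = 6x^2 - (27/2)x + 1
E_{3} f = (1/2)x^4 + (15/4)x^3 + (29/4)x^2 + (5/4)x - 3/4
(D^2 + E_{3}) f = (1/2)x^4 + (15/4)x^3 + (53/4)x^2 - (49/4)x + 1/4

g(x) = (1/2)x^4 + (15/4)x^3 + (53/4)x^2 - (49/4)x + 1/4


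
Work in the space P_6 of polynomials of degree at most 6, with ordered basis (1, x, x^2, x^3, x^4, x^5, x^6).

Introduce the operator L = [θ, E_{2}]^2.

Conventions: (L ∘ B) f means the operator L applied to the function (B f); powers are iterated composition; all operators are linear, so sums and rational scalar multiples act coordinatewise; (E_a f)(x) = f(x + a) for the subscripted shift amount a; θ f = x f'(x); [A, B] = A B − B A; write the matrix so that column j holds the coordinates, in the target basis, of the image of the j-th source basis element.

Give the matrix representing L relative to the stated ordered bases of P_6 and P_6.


the matrix is [[0, 0, 8, 96, 768, 5120, 30720]; [0, 0, 0, 24, 384, 3840, 30720]; [0, 0, 0, 0, 48, 960, 11520]; [0, 0, 0, 0, 0, 80, 1920]; [0, 0, 0, 0, 0, 0, 120]; [0, 0, 0, 0, 0, 0, 0]; [0, 0, 0, 0, 0, 0, 0]] (rows listed top to bottom)

image of 1: 0
image of x: 0
image of x^2: 8
image of x^3: 24x + 96
image of x^4: 48x^2 + 384x + 768
image of x^5: 80x^3 + 960x^2 + 3840x + 5120
image of x^6: 120x^4 + 1920x^3 + 11520x^2 + 30720x + 30720
each image's coordinates form column j of the matrix


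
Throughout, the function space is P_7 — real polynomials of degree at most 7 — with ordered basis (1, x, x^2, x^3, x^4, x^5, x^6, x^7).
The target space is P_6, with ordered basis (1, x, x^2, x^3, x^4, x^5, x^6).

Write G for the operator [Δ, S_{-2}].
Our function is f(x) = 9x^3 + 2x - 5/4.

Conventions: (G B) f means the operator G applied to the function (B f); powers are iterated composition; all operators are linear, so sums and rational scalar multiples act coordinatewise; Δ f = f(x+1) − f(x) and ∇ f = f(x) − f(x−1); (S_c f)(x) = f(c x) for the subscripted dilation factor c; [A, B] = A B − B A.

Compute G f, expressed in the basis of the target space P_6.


g(x) = -324x^2 - 162x - 87

S_{-2} f = -72x^3 - 4x - 5/4
Δ S_{-2} f = -216x^2 - 216x - 76
Δ f = 27x^2 + 27x + 11
S_{-2} Δ f = 108x^2 - 54x + 11
[Δ, S_{-2}] f = -324x^2 - 162x - 87


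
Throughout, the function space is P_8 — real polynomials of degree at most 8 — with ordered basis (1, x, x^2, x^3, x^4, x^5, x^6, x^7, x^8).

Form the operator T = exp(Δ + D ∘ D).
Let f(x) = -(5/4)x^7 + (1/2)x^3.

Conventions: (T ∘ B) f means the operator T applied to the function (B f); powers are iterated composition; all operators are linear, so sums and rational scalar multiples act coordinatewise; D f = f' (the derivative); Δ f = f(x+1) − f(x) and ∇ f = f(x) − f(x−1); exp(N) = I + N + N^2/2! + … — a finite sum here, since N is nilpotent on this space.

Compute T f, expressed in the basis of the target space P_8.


the image equals g(x) = -(5/4)x^7 - (35/4)x^6 - 105x^5 - (1925/4)x^4 - (8923/4)x^3 - (11127/2)x^2 - (39631/4)x - 29983/4

order-1 term: -(35/4)x^6 - (315/4)x^5 - (175/4)x^4 - (175/4)x^3 - (99/4)x^2 - (17/4)x - 3/4
order-2 term: -(105/4)x^5 - (1575/4)x^4 - (5425/4)x^3 - (3675/4)x^2 - (2129/4)x - 507/4
order-3 term: -(175/4)x^4 - (1575/2)x^3 - (15225/4)x^2 - 5250x - 6753/4
order-4 term: -(175/4)x^3 - (1575/2)x^2 - (14875/4)x - 4375
order-5 term: -(105/4)x^2 - (1575/4)x - 1225
order-6 term: -(35/4)x - 315/4
order-7 term: -5/4
the series for exp(Δ + D ∘ D) f terminates at order 7
exp(Δ + D ∘ D) f = -(5/4)x^7 - (35/4)x^6 - 105x^5 - (1925/4)x^4 - (8923/4)x^3 - (11127/2)x^2 - (39631/4)x - 29983/4
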